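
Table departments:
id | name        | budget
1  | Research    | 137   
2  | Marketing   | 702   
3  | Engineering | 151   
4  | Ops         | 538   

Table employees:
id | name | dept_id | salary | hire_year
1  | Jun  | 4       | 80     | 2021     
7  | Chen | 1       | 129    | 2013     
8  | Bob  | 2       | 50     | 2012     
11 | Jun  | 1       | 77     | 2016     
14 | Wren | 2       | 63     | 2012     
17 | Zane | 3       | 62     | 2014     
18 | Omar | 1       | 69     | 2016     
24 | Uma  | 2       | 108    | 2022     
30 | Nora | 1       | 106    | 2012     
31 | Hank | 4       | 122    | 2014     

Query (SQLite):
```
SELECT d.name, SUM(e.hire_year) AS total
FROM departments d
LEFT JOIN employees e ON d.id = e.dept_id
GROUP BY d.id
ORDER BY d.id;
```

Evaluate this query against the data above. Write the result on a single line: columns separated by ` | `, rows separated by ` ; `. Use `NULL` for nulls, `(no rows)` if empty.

Research | 8057 ; Marketing | 6046 ; Engineering | 2014 ; Ops | 4035

LEFT JOIN keeps every departments row; unmatched ones get NULL for employees columns.
Group by departments.id and compute SUM(e.hire_year). SUM over an all-NULL group is NULL.
  1: ids {7, 11, 18, 30} → SUM(e.hire_year)=8057
  2: ids {8, 14, 24} → SUM(e.hire_year)=6046
  3: ids {17} → SUM(e.hire_year)=2014
  4: ids {1, 31} → SUM(e.hire_year)=4035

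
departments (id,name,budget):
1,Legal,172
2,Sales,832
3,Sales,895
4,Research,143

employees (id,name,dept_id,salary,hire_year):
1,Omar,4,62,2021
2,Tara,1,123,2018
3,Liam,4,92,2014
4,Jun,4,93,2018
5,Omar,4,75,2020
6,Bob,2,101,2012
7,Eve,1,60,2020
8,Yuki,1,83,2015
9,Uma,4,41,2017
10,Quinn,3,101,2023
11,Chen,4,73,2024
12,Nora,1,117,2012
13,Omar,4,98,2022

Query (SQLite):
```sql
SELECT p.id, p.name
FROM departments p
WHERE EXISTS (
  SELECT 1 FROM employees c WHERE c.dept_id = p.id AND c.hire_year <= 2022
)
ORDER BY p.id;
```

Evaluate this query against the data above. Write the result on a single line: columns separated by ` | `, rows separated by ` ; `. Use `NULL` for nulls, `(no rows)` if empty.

For each departments row, check whether any employees with matching dept_id has hire_year <= 2022.
Keep rows where that is true.

1 | Legal ; 2 | Sales ; 4 | Research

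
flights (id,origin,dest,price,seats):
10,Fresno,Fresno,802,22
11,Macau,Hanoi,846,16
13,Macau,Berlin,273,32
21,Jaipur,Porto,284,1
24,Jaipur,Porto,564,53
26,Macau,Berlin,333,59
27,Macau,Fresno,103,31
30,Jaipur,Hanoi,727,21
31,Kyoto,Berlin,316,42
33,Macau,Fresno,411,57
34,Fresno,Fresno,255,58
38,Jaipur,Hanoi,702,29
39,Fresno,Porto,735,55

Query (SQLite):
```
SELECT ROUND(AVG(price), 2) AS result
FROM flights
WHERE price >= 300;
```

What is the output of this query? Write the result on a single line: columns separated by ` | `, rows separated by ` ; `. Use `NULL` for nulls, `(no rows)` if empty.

604

Rows where price >= 300 → price values: [802, 846, 564, 333, 727, 316, 411, 702, 735].
AVG = 5436 / 9 (rounded to 2 dp).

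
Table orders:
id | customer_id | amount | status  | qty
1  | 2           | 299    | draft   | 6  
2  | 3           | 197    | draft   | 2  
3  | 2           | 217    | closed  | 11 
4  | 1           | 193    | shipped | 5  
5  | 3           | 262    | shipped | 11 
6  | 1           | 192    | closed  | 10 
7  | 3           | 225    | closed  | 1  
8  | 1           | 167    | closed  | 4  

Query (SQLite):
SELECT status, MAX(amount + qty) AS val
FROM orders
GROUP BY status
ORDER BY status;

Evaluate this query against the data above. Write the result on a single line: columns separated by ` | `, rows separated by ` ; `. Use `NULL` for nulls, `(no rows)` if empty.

closed | 228 ; draft | 305 ; shipped | 273

For each row compute amount + qty.
Group by status; take MAX of the expression per group.
  closed: ids {3, 6, 7, 8} → MAX(amount + qty)=228
  draft: ids {1, 2} → MAX(amount + qty)=305
  shipped: ids {4, 5} → MAX(amount + qty)=273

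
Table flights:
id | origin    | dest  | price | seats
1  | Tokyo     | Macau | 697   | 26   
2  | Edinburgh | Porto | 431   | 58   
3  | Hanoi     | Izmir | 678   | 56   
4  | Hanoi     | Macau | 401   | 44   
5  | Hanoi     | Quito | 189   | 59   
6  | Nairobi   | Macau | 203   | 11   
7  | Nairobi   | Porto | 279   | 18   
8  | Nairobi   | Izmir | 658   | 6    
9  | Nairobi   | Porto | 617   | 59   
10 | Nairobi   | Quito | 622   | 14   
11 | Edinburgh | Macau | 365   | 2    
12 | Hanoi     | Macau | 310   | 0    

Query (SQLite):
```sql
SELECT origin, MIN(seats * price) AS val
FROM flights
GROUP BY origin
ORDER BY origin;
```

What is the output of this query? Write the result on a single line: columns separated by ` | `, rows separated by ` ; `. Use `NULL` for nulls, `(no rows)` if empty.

Edinburgh | 730 ; Hanoi | 0 ; Nairobi | 2233 ; Tokyo | 18122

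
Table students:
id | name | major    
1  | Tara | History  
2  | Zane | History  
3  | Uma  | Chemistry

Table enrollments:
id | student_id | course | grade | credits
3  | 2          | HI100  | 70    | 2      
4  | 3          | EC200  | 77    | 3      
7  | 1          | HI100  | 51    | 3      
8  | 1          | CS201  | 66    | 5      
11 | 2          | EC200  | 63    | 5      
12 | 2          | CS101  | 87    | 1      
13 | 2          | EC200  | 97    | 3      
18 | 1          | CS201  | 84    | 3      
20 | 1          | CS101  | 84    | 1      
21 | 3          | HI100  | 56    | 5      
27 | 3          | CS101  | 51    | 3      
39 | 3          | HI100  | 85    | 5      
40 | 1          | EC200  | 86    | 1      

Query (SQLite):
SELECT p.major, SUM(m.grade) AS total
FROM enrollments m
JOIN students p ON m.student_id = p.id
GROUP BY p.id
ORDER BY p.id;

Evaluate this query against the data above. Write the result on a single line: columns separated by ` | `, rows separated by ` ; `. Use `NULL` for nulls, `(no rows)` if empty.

Join each enrollments row to its students via student_id.
Group joined rows by students.id; compute SUM(m.grade) per group.
  1: ids {7, 8, 18, 20, 40} → SUM(m.grade)=371
  2: ids {3, 11, 12, 13} → SUM(m.grade)=317
  3: ids {4, 21, 27, 39} → SUM(m.grade)=269

History | 371 ; History | 317 ; Chemistry | 269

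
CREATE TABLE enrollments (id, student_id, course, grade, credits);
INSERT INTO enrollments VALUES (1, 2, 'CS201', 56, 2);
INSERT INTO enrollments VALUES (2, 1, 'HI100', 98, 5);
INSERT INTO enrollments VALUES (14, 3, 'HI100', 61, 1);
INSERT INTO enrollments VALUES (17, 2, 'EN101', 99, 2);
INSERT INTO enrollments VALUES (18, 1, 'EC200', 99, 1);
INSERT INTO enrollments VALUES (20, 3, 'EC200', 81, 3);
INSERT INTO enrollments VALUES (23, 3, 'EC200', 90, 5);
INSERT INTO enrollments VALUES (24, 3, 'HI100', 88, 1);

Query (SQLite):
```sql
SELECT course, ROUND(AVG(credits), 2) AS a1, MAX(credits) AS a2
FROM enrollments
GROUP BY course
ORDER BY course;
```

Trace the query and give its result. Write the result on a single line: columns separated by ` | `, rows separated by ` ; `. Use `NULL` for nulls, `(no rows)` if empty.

CS201 | 2 | 2 ; EC200 | 3 | 5 ; EN101 | 2 | 2 ; HI100 | 2.33 | 5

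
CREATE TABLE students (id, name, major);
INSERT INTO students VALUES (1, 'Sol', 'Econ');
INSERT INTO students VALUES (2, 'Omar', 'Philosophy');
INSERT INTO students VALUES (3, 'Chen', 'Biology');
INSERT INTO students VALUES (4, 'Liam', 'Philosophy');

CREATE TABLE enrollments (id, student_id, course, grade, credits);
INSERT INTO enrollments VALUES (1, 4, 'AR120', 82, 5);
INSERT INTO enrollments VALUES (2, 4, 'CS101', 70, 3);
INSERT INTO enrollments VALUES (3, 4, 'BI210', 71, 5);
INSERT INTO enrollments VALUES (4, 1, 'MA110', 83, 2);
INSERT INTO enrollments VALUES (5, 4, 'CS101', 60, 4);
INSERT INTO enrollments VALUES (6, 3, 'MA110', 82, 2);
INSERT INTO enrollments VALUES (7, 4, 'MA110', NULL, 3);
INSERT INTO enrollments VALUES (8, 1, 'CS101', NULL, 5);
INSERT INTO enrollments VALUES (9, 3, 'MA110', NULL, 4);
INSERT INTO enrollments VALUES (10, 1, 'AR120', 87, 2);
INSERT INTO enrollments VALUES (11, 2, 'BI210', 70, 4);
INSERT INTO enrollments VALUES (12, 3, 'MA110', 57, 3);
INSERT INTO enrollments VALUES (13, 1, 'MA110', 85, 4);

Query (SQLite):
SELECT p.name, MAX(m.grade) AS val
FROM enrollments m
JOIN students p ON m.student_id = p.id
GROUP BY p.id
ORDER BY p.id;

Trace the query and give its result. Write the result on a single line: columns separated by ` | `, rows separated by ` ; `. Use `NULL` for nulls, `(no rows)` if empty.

Join each enrollments row to its students via student_id.
Group joined rows by students.id; compute MAX(m.grade) per group.
  1: ids {4, 8, 10, 13} → MAX(m.grade)=87
  2: ids {11} → MAX(m.grade)=70
  3: ids {6, 9, 12} → MAX(m.grade)=82
  4: ids {1, 2, 3, 5, 7} → MAX(m.grade)=82

Sol | 87 ; Omar | 70 ; Chen | 82 ; Liam | 82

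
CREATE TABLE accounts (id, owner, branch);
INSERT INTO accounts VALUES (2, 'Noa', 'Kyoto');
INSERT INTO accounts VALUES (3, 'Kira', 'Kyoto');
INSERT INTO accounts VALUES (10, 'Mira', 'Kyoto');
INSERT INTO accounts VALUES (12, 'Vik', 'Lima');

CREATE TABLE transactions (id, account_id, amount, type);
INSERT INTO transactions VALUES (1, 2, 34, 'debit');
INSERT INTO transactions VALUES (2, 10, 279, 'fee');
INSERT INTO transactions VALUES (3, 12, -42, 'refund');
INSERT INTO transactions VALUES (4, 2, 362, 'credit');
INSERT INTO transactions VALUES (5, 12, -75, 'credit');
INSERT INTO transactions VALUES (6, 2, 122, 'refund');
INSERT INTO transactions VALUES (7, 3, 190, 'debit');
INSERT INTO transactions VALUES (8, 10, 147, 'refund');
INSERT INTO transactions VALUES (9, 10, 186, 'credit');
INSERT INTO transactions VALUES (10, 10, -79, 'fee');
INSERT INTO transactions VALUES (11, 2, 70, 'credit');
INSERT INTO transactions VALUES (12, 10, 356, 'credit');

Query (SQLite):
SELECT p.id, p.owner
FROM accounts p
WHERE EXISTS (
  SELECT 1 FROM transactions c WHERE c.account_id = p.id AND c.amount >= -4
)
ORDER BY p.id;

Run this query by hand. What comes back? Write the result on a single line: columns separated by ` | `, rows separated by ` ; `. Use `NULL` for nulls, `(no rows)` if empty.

For each accounts row, check whether any transactions with matching account_id has amount >= -4.
Keep rows where that is true.

2 | Noa ; 3 | Kira ; 10 | Mira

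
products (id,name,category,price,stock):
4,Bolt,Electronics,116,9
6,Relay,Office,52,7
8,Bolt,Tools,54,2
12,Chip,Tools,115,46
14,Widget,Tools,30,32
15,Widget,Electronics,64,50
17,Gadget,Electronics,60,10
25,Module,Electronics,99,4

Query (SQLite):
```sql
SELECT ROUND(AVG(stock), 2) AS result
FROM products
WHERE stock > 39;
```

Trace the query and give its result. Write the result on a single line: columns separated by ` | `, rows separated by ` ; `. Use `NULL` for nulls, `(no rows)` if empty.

Rows where stock > 39 → stock values: [46, 50].
AVG = 96 / 2 (rounded to 2 dp).

48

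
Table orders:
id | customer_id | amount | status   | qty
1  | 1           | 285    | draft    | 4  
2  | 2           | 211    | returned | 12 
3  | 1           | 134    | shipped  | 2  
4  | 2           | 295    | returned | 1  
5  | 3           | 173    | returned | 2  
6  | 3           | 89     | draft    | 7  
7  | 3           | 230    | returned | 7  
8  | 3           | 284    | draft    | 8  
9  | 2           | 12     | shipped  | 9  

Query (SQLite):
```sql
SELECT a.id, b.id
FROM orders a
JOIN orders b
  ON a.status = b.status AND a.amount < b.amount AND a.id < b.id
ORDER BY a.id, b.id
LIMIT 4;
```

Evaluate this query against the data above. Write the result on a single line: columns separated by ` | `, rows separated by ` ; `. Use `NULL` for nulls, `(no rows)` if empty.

2 | 4 ; 2 | 7 ; 5 | 7 ; 6 | 8

Pairs (a,b) with same status, a.amount < b.amount, a.id < b.id.
status groups: draft:{1,6,8} returned:{2,4,5,7} shipped:{3,9}
Ordered by (a.id, b.id); first 4.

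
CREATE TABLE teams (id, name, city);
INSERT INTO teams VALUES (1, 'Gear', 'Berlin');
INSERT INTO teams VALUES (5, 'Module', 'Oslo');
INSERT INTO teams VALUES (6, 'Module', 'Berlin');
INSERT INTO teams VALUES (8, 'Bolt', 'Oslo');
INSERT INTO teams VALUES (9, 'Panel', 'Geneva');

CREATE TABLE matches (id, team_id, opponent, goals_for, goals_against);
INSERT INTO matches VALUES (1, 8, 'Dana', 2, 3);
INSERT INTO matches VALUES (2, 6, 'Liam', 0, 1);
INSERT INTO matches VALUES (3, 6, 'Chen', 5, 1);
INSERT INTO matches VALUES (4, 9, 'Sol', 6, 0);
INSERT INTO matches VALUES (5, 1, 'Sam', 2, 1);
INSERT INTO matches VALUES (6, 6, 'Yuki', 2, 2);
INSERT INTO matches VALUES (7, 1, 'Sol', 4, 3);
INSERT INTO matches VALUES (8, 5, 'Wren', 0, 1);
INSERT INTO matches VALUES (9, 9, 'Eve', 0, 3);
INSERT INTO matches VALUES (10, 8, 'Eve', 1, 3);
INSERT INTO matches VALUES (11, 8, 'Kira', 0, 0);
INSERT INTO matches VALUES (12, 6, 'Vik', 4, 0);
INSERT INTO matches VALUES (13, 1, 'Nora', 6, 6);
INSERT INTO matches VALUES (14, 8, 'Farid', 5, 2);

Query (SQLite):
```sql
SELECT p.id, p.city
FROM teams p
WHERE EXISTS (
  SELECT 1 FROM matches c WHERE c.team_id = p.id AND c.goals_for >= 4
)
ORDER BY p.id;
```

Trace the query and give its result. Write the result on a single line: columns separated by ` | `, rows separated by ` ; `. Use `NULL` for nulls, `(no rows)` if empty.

For each teams row, check whether any matches with matching team_id has goals_for >= 4.
Keep rows where that is true.

1 | Berlin ; 6 | Berlin ; 8 | Oslo ; 9 | Geneva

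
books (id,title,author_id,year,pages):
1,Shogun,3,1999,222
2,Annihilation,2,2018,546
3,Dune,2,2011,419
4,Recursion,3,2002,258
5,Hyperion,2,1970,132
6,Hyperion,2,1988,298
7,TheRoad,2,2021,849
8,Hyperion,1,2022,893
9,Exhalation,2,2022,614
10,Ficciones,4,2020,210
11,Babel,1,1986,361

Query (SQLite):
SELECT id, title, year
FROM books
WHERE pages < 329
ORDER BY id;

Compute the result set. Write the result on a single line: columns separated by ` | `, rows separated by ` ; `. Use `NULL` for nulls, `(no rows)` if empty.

1 | Shogun | 1999 ; 4 | Recursion | 2002 ; 5 | Hyperion | 1970 ; 6 | Hyperion | 1988 ; 10 | Ficciones | 2020

pages < 329: ids {1, 4, 5, 6, 10}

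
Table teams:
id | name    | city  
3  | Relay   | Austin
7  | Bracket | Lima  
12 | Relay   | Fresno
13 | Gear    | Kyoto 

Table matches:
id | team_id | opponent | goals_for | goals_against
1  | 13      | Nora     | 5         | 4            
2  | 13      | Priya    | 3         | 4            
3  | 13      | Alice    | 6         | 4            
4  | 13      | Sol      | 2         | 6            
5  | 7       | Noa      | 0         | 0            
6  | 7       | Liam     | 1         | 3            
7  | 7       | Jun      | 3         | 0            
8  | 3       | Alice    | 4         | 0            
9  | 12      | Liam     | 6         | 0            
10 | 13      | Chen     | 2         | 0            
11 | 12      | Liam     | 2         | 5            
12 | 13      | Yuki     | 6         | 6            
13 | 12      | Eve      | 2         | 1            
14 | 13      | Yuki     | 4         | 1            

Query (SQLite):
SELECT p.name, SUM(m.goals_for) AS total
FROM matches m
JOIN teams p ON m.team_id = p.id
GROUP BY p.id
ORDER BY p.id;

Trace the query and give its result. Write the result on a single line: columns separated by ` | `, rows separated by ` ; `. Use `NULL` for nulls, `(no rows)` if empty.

Relay | 4 ; Bracket | 4 ; Relay | 10 ; Gear | 28

Join each matches row to its teams via team_id.
Group joined rows by teams.id; compute SUM(m.goals_for) per group.
  3: ids {8} → SUM(m.goals_for)=4
  7: ids {5, 6, 7} → SUM(m.goals_for)=4
  12: ids {9, 11, 13} → SUM(m.goals_for)=10
  13: ids {1, 2, 3, 4, 10, 12, 14} → SUM(m.goals_for)=28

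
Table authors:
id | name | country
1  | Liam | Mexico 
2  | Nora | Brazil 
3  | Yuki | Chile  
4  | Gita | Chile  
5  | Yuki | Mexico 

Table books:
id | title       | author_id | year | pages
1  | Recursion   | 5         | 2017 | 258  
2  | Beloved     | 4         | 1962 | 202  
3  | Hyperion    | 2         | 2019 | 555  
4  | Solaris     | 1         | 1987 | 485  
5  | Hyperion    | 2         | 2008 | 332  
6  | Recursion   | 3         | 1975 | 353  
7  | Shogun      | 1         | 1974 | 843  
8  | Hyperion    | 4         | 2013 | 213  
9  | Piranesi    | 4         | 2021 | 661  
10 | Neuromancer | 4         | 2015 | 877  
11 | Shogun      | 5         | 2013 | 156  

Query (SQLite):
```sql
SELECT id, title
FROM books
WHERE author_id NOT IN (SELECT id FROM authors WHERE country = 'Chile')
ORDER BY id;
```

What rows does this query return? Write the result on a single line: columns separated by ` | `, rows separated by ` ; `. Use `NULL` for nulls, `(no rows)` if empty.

1 | Recursion ; 3 | Hyperion ; 4 | Solaris ; 5 | Hyperion ; 7 | Shogun ; 11 | Shogun

Inner query: authors.id where country = 'Chile'.
Outer: keep books rows whose author_id is not in that set.
Inner query → {3, 4}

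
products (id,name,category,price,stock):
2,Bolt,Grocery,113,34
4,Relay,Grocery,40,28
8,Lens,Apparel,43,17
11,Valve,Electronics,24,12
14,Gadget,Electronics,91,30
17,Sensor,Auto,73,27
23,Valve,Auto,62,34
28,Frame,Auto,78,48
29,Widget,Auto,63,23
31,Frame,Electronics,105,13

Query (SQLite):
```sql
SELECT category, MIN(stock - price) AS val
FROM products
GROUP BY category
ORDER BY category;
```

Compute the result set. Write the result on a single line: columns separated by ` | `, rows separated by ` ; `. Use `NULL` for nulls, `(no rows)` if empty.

Apparel | -26 ; Auto | -46 ; Electronics | -92 ; Grocery | -79

For each row compute stock - price.
Group by category; take MIN of the expression per group.
  Apparel: ids {8} → MIN(stock - price)=-26
  Auto: ids {17, 23, 28, 29} → MIN(stock - price)=-46
  Electronics: ids {11, 14, 31} → MIN(stock - price)=-92
  Grocery: ids {2, 4} → MIN(stock - price)=-79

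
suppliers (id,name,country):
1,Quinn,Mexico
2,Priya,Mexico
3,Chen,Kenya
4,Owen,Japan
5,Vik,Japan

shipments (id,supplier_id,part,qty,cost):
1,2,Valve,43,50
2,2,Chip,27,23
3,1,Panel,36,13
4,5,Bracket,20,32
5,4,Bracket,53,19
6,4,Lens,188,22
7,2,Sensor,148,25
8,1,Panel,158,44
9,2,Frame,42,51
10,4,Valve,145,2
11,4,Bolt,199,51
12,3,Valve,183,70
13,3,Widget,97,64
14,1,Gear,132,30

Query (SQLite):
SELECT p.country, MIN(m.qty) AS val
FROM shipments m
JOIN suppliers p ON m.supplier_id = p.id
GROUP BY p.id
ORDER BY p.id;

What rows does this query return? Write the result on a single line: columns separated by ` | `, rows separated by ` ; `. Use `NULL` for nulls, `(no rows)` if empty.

Mexico | 36 ; Mexico | 27 ; Kenya | 97 ; Japan | 53 ; Japan | 20

Join each shipments row to its suppliers via supplier_id.
Group joined rows by suppliers.id; compute MIN(m.qty) per group.
  1: ids {3, 8, 14} → MIN(m.qty)=36
  2: ids {1, 2, 7, 9} → MIN(m.qty)=27
  3: ids {12, 13} → MIN(m.qty)=97
  4: ids {5, 6, 10, 11} → MIN(m.qty)=53
  5: ids {4} → MIN(m.qty)=20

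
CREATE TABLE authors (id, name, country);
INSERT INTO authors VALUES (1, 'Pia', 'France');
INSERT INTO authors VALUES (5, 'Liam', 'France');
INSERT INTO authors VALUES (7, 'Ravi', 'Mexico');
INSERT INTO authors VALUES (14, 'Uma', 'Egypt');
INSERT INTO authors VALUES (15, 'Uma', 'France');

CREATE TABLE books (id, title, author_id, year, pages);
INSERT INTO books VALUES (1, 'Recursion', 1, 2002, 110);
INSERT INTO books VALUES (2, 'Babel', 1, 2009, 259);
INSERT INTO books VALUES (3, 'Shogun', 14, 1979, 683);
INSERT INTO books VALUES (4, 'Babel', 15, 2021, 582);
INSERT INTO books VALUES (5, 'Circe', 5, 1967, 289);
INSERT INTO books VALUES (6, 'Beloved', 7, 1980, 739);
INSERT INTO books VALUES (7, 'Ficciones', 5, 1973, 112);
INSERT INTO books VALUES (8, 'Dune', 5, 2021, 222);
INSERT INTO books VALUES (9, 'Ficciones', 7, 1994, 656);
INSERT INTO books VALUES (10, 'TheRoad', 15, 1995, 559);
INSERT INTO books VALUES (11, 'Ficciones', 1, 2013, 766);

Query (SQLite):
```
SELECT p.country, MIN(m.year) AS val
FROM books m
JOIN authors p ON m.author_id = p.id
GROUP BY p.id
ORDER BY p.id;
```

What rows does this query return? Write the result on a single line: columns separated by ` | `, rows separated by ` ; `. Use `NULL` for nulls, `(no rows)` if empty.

France | 2002 ; France | 1967 ; Mexico | 1980 ; Egypt | 1979 ; France | 1995

Join each books row to its authors via author_id.
Group joined rows by authors.id; compute MIN(m.year) per group.
  1: ids {1, 2, 11} → MIN(m.year)=2002
  5: ids {5, 7, 8} → MIN(m.year)=1967
  7: ids {6, 9} → MIN(m.year)=1980
  14: ids {3} → MIN(m.year)=1979
  15: ids {4, 10} → MIN(m.year)=1995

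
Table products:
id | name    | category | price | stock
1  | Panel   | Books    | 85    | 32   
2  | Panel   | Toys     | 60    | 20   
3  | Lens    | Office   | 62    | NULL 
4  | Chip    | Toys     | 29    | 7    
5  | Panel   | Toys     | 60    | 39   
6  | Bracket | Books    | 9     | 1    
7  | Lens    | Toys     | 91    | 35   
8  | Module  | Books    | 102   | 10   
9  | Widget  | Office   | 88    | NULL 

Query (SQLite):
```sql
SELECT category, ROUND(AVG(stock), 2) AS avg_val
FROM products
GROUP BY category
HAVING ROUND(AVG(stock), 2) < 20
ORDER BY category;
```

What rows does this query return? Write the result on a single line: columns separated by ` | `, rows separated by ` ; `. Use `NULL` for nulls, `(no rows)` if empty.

Partition products by category; compute ROUND(AVG(stock), 2) within each group.
HAVING: keep groups where ROUND(AVG(stock), 2) < 20.
  Books: ids {1, 6, 8} → ROUND(AVG(stock), 2)=14.33
  Office: ids {3, 9} → ROUND(AVG(stock), 2)=NULL
  Toys: ids {2, 4, 5, 7} → ROUND(AVG(stock), 2)=25.25

Books | 14.33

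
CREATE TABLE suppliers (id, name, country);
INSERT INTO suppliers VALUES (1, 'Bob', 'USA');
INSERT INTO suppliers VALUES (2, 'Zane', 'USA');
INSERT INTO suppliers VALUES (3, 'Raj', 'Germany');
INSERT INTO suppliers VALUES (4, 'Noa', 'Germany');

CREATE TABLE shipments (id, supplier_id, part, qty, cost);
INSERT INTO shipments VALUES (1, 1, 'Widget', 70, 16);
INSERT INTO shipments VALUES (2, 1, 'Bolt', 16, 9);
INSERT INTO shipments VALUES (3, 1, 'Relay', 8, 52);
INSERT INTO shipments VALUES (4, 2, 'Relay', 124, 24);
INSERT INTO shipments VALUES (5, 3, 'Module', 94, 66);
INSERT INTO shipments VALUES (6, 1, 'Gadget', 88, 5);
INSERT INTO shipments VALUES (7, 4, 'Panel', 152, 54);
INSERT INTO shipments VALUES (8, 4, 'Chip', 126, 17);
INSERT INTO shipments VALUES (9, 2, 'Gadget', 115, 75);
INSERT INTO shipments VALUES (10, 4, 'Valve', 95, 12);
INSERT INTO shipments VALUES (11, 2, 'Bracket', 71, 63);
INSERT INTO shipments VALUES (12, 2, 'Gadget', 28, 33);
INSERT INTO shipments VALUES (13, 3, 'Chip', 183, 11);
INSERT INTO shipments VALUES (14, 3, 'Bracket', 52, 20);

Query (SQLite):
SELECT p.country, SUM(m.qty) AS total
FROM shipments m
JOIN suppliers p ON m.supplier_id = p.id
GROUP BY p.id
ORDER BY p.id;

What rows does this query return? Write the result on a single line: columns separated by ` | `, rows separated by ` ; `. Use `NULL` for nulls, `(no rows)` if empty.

USA | 182 ; USA | 338 ; Germany | 329 ; Germany | 373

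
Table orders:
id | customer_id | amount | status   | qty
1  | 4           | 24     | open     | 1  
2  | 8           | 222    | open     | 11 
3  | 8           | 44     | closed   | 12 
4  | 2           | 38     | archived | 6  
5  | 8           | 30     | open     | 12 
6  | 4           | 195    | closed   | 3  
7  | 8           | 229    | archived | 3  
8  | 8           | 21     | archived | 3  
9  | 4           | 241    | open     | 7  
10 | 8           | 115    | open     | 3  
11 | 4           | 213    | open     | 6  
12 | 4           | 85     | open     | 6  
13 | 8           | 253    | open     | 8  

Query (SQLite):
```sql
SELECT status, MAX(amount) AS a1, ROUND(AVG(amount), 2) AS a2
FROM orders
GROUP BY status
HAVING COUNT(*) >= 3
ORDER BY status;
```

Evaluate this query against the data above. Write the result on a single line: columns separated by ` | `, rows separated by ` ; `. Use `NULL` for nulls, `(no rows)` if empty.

archived | 229 | 96 ; open | 253 | 147.88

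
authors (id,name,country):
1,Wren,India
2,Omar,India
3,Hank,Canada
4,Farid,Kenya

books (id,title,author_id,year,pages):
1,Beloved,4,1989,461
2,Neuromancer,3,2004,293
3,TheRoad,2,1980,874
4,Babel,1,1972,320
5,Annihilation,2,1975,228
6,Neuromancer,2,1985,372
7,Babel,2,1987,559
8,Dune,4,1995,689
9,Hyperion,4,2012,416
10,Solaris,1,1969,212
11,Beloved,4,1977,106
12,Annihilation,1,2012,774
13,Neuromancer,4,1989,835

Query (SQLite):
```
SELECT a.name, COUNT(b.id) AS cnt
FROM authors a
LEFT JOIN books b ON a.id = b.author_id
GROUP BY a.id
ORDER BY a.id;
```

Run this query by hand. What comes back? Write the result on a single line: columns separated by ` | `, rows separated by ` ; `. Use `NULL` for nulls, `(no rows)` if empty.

Wren | 3 ; Omar | 4 ; Hank | 1 ; Farid | 5

LEFT JOIN keeps every authors row; unmatched ones get NULL for books columns.
Group by authors.id and compute COUNT(b.id). COUNT(col) of an all-NULL group is 0.
  1: ids {4, 10, 12} → COUNT(b.id)=3
  2: ids {3, 5, 6, 7} → COUNT(b.id)=4
  3: ids {2} → COUNT(b.id)=1
  4: ids {1, 8, 9, 11, 13} → COUNT(b.id)=5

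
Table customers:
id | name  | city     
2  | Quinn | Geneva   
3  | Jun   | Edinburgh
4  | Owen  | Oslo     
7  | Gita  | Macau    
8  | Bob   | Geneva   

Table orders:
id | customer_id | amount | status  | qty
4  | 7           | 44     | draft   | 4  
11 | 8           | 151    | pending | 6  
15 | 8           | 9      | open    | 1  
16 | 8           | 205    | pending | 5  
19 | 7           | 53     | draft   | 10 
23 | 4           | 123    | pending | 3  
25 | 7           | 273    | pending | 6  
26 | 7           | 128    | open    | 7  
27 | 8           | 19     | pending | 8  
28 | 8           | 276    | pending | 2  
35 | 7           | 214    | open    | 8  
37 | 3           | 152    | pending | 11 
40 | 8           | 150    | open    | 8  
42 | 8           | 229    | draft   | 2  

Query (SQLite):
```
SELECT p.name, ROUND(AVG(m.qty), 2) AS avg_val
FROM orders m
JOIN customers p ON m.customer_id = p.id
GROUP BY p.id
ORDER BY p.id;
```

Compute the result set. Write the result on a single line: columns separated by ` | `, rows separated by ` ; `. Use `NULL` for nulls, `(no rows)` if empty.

Jun | 11 ; Owen | 3 ; Gita | 7 ; Bob | 4.57

Join each orders row to its customers via customer_id.
Group joined rows by customers.id; compute ROUND(AVG(m.qty), 2) per group.
  3: ids {37} → ROUND(AVG(m.qty), 2)=11
  4: ids {23} → ROUND(AVG(m.qty), 2)=3
  7: ids {4, 19, 25, 26, 35} → ROUND(AVG(m.qty), 2)=7
  8: ids {11, 15, 16, 27, 28, 40, 42} → ROUND(AVG(m.qty), 2)=4.57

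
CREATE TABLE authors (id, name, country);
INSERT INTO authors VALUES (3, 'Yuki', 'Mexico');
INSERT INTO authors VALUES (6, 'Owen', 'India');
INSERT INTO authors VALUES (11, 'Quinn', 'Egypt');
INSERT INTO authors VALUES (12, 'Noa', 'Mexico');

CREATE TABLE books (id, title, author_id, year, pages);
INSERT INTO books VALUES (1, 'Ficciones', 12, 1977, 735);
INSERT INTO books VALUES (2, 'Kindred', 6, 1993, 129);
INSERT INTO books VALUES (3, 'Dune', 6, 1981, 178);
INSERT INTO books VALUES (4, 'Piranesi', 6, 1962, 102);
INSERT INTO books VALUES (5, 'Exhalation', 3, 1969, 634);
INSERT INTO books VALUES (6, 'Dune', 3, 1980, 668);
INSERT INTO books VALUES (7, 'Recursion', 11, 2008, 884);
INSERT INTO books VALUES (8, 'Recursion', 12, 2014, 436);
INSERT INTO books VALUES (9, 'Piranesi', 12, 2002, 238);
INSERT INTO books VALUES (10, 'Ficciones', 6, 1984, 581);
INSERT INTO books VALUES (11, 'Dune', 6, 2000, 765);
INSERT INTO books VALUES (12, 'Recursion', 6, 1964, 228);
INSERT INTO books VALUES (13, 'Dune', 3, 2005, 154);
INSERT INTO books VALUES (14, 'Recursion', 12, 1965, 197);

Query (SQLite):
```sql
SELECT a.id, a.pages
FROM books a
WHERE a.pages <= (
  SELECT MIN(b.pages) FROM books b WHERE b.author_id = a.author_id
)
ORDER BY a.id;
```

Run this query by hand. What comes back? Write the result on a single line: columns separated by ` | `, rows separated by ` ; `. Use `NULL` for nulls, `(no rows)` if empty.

For each books row a, compute MIN(pages) over rows sharing a.author_id.
Keep row a if a.pages <= that per-group MIN.
  author_id=3: MIN(pages) = 154
  author_id=6: MIN(pages) = 102
  author_id=11: MIN(pages) = 884
  author_id=12: MIN(pages) = 197

4 | 102 ; 7 | 884 ; 13 | 154 ; 14 | 197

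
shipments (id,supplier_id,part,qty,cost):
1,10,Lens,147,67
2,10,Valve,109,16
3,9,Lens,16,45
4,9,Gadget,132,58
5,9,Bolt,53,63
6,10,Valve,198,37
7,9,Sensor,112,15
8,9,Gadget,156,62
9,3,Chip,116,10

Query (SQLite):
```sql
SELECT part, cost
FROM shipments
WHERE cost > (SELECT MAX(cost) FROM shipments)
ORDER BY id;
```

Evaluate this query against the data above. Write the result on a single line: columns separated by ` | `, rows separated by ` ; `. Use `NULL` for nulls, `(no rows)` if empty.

Scalar subquery: MAX(cost) over all shipments rows = 67.
Keep rows where cost > that value.

(no rows)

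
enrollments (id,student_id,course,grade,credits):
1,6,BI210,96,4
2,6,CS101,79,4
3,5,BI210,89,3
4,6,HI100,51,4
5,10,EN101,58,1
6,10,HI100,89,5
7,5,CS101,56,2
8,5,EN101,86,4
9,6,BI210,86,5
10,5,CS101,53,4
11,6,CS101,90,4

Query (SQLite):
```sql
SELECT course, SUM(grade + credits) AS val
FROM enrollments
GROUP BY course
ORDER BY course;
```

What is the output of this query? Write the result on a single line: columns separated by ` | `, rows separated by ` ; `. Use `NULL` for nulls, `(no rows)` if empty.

BI210 | 283 ; CS101 | 292 ; EN101 | 149 ; HI100 | 149

For each row compute grade + credits.
Group by course; take SUM of the expression per group.
  BI210: ids {1, 3, 9} → SUM(grade + credits)=283
  CS101: ids {2, 7, 10, 11} → SUM(grade + credits)=292
  EN101: ids {5, 8} → SUM(grade + credits)=149
  HI100: ids {4, 6} → SUM(grade + credits)=149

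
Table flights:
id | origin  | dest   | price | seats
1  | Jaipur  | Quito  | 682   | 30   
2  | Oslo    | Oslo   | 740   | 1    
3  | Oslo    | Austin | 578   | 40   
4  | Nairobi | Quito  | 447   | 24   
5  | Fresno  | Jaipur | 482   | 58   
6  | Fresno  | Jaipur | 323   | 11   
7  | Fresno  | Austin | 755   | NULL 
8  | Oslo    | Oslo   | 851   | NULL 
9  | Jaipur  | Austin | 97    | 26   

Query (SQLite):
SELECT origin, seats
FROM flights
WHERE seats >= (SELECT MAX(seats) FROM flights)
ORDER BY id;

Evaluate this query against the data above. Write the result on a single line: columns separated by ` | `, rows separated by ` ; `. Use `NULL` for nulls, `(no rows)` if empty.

Scalar subquery: MAX(seats) over all flights rows = 58.
Keep rows where seats >= that value.

Fresno | 58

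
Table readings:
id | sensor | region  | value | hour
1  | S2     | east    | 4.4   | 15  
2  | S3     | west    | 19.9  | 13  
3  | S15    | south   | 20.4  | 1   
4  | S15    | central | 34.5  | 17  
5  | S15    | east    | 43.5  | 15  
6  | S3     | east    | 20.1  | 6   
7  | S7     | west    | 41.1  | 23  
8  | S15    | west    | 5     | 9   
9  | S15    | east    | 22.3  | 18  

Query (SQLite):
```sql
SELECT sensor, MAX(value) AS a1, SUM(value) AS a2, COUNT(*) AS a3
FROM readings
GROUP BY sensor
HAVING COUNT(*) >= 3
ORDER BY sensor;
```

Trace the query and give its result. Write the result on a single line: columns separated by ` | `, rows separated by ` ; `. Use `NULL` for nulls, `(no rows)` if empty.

Group readings by sensor.
Per group compute: MAX(value), SUM(value), COUNT(*).
HAVING: drop groups with fewer than 3 rows.
  S15: ids {3, 4, 5, 8, 9} → MAX(value)=43.5, SUM(value)=125.7, COUNT(*)=5
  S2: ids {1} → MAX(value)=4.4, SUM(value)=4.4, COUNT(*)=1
  S3: ids {2, 6} → MAX(value)=20.1, SUM(value)=40, COUNT(*)=2
  S7: ids {7} → MAX(value)=41.1, SUM(value)=41.1, COUNT(*)=1

S15 | 43.5 | 125.7 | 5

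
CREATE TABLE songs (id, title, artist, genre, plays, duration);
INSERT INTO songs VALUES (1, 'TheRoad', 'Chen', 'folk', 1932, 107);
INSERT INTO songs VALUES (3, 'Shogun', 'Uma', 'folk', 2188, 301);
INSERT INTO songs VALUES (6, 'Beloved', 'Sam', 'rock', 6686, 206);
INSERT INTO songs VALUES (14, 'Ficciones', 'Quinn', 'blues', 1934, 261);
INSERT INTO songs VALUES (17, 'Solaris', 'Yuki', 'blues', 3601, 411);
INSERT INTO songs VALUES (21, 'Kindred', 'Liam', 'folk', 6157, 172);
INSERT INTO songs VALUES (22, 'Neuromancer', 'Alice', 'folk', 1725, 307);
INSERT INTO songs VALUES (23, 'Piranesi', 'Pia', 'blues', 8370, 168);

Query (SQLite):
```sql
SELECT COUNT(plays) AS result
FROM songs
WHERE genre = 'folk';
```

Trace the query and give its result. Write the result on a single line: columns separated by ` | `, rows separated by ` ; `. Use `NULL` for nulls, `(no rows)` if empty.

Rows where genre='folk' → plays values: [1932, 2188, 6157, 1725].
COUNT(plays) counts non-NULL values → 4.

4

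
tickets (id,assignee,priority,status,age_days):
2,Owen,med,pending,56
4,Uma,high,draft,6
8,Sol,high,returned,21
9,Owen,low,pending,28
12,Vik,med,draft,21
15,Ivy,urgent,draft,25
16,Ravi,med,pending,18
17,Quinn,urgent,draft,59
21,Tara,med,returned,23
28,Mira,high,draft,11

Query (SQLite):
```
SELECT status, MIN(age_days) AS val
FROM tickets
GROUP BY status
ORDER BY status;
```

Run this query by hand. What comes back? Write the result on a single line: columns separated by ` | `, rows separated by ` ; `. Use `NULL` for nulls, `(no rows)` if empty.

Partition tickets by status; compute MIN(age_days) within each group.
  draft: ids {4, 12, 15, 17, 28} → MIN(age_days)=6
  pending: ids {2, 9, 16} → MIN(age_days)=18
  returned: ids {8, 21} → MIN(age_days)=21

draft | 6 ; pending | 18 ; returned | 21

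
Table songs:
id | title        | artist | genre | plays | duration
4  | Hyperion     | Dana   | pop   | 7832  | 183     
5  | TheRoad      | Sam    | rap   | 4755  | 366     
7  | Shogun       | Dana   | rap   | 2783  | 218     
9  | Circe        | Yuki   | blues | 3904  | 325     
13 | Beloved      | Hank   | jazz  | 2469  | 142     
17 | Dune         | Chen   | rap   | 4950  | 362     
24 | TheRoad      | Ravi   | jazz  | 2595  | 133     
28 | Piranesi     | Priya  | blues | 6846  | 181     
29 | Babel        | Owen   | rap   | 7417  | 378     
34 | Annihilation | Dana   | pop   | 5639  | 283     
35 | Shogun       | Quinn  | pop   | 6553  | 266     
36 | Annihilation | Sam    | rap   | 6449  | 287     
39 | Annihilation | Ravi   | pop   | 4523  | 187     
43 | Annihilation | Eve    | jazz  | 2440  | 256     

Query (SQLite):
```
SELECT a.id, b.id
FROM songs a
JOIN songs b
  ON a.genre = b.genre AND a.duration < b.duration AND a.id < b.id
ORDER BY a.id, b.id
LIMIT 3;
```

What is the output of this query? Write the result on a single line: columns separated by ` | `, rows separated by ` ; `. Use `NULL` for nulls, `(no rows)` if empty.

Pairs (a,b) with same genre, a.duration < b.duration, a.id < b.id.
genre groups: blues:{9,28} jazz:{13,24,43} pop:{4,34,35,39} rap:{5,7,17,29,36}
Ordered by (a.id, b.id); first 3.

4 | 34 ; 4 | 35 ; 4 | 39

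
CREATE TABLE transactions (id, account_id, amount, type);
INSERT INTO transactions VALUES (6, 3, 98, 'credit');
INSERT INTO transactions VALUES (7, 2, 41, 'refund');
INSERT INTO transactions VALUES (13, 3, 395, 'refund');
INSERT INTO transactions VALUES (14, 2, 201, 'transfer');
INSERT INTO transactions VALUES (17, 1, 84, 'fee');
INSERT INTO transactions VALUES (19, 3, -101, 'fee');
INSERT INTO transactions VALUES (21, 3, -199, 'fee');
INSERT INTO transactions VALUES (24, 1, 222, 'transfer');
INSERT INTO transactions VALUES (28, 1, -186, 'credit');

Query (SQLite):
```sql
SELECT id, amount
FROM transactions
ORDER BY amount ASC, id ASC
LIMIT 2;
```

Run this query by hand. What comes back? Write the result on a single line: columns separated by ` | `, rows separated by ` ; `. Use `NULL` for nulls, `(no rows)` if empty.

21 | -199 ; 28 | -186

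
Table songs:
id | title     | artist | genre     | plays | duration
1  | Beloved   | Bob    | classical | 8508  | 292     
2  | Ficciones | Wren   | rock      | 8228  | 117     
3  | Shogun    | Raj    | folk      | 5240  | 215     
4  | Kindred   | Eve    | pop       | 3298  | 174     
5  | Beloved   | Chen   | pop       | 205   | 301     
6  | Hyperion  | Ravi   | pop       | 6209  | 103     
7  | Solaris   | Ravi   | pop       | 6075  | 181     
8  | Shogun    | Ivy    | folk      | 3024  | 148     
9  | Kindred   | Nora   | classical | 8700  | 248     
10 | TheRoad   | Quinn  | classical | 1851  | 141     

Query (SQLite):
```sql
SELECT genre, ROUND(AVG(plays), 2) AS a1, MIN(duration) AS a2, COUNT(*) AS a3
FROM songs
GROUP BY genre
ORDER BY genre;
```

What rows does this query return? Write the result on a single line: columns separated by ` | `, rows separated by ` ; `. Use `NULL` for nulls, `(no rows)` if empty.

Group songs by genre.
Per group compute: ROUND(AVG(plays), 2), MIN(duration), COUNT(*).
  classical: ids {1, 9, 10} → ROUND(AVG(plays), 2)=6353, MIN(duration)=141, COUNT(*)=3
  folk: ids {3, 8} → ROUND(AVG(plays), 2)=4132, MIN(duration)=148, COUNT(*)=2
  pop: ids {4, 5, 6, 7} → ROUND(AVG(plays), 2)=3946.75, MIN(duration)=103, COUNT(*)=4
  rock: ids {2} → ROUND(AVG(plays), 2)=8228, MIN(duration)=117, COUNT(*)=1

classical | 6353 | 141 | 3 ; folk | 4132 | 148 | 2 ; pop | 3946.75 | 103 | 4 ; rock | 8228 | 117 | 1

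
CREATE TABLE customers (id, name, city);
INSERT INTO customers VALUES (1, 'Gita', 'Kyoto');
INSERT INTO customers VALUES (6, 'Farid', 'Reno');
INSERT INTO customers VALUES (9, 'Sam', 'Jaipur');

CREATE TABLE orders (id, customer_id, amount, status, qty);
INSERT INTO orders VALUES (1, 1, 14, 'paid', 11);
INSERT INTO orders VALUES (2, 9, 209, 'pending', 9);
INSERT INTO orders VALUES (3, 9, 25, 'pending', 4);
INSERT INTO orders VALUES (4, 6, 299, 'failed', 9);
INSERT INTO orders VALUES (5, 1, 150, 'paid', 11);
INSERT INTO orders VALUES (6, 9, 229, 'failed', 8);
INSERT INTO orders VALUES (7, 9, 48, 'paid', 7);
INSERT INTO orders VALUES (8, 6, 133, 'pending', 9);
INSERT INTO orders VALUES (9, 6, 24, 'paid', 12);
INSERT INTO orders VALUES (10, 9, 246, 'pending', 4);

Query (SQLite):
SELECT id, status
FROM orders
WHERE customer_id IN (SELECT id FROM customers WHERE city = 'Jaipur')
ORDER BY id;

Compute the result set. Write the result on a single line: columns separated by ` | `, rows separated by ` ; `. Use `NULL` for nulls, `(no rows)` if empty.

2 | pending ; 3 | pending ; 6 | failed ; 7 | paid ; 10 | pending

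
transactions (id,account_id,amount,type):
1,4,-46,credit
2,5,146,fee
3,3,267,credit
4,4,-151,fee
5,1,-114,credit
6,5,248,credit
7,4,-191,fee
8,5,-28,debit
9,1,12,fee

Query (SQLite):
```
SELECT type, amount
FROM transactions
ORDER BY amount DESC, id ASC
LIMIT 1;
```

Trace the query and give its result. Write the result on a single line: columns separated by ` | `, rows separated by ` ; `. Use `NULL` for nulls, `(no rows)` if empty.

Sort by amount desc, tiebreak id asc: (267, id=3), (248, id=6), (146, id=2), (12, id=9) …. Take first 1.

credit | 267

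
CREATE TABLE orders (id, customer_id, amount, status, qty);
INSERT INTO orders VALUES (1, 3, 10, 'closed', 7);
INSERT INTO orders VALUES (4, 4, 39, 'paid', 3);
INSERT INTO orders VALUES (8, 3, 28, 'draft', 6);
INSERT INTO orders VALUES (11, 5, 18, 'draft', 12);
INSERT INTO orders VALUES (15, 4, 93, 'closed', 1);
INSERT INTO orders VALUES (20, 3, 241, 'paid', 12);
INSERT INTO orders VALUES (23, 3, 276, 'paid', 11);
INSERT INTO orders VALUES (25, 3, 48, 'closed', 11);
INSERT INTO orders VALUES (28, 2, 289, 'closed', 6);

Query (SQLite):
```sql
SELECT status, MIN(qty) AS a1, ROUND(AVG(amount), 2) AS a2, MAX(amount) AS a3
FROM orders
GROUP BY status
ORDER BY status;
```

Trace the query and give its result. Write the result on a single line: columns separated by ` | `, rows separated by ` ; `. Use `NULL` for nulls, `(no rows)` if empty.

closed | 1 | 110 | 289 ; draft | 6 | 23 | 28 ; paid | 3 | 185.33 | 276

Group orders by status.
Per group compute: MIN(qty), ROUND(AVG(amount), 2), MAX(amount).
  closed: ids {1, 15, 25, 28} → MIN(qty)=1, ROUND(AVG(amount), 2)=110, MAX(amount)=289
  draft: ids {8, 11} → MIN(qty)=6, ROUND(AVG(amount), 2)=23, MAX(amount)=28
  paid: ids {4, 20, 23} → MIN(qty)=3, ROUND(AVG(amount), 2)=185.33, MAX(amount)=276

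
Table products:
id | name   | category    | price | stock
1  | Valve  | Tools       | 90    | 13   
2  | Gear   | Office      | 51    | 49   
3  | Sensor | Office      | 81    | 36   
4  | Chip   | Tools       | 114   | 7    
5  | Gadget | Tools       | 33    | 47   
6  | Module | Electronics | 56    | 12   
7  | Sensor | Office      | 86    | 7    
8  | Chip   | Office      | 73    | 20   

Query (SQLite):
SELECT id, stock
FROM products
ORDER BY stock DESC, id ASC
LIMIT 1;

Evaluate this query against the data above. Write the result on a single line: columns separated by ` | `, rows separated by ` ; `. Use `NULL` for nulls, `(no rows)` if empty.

Sort by stock desc, tiebreak id asc: (49, id=2), (47, id=5), (36, id=3), (20, id=8) …. Take first 1.

2 | 49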